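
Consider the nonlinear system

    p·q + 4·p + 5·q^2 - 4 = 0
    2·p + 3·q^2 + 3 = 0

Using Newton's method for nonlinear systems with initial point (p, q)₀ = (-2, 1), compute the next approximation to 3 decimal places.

(3.000, -1.000)

At (-2, 1): F = (-9.000, 2.000).
Jacobian J = [[q + 4, p + 10·q], [2, 6·q]].
At the point, J = [[5.000, 8.000], [2.000, 6.000]] (det J = 14.000).
Solving J·Δ = −F gives Δ = (5.000, -2.000).
Then the next iterate is (p, q)₁ = (3.000, -1.000).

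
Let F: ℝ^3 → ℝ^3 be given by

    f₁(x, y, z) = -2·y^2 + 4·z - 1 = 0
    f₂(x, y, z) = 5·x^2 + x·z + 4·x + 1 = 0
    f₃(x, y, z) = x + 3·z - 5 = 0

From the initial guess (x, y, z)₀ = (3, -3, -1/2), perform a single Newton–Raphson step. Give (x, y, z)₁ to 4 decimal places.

At (3, -3, -1/2): F = (-21.0000, 56.5000, -3.5000).
Jacobian J = [[0, -4·y, 4], [10·x + z + 4, 0, x], [1, 0, 3]].
At the point, J = [[0.0000, 12.0000, 4.0000], [33.5000, 0.0000, 3.0000], [1.0000, 0.0000, 3.0000]] (det J = -1170.0000).
Solving J·Δ = −F gives Δ = (-1.8462, 1.1560, 1.7821).
Then the next iterate is (x, y, z)₁ = (1.1538, -1.8440, 1.2821).

(1.1538, -1.8440, 1.2821)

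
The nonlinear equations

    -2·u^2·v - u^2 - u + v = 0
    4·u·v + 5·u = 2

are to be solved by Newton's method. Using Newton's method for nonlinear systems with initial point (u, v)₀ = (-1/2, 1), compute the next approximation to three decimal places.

(-0.294, -1.324)

At (-1/2, 1): F = (0.750, -6.500).
Jacobian J = [[-4·u·v - 2·u - 1, -2·u^2 + 1], [4·v + 5, 4·u]].
At the point, J = [[2.000, 0.500], [9.000, -2.000]] (det J = -8.500).
Solving J·Δ = −F gives Δ = (0.206, -2.324).
Then the next iterate is (u, v)₁ = (-0.294, -1.324).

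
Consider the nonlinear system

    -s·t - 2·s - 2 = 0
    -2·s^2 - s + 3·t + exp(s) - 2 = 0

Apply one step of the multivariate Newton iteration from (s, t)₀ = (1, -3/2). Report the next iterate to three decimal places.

At (1, -3/2): F = (-2.500, -6.78172).
Jacobian J = [[-t - 2, -s], [-4·s + exp(s) - 1, 3]].
At the point, J = [[-0.500, -1.000], [-2.28172, 3.000]] (det J = -3.78172).
Solving J·Δ = −F gives Δ = (-3.777, -0.612).
Then the next iterate is (s, t)₁ = (-2.777, -2.112).

(-2.777, -2.112)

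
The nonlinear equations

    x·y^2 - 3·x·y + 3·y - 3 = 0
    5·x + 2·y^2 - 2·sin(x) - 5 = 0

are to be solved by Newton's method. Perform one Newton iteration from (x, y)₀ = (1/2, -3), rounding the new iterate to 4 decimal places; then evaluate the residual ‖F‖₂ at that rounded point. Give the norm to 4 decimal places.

3.8446

At (1/2, -3): F = (-3.0000, 14.541149).
Jacobian J = [[y^2 - 3·y, 2·x·y - 3·x + 3], [-2·cos(x) + 5, 4·y]].
At the point, J = [[18.0000, -1.5000], [3.244835, -12.0000]] (det J = -211.132748).
Solving J·Δ = −F gives Δ = (0.2738, 1.2858).
Then the next iterate is (x, y)₁ = (0.7738, -1.7142).
Re-evaluating at (0.7738, -1.7142): F = (-1.889459, 3.348247), so ‖F‖₂ = 3.8446.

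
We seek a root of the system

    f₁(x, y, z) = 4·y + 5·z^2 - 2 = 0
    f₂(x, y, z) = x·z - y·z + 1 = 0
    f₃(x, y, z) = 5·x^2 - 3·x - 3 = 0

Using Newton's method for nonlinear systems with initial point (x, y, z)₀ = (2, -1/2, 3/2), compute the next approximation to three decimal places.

(1.353, 0.687, 0.700)

At (2, -1/2, 3/2): F = (7.250, 4.750, 11.000).
Jacobian J = [[0, 4, 10·z], [z, -z, x - y], [10·x - 3, 0, 0]].
At the point, J = [[0.000, 4.000, 15.000], [1.500, -1.500, 2.500], [17.000, 0.000, 0.000]] (det J = 552.500).
Solving J·Δ = −F gives Δ = (-0.647, 1.187, -0.800).
Then the next iterate is (x, y, z)₁ = (1.353, 0.687, 0.700).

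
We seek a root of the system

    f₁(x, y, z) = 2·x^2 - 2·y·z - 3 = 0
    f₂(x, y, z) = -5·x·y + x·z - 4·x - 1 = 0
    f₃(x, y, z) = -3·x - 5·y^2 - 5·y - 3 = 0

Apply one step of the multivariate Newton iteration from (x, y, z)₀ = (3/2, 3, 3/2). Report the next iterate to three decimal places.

(0.636, 1.145, 0.313)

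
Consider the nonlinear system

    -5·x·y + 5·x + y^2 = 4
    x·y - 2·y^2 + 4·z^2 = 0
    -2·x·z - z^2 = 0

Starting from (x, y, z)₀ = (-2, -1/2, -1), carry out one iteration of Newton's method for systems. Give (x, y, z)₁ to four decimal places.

At (-2, -1/2, -1): F = (-18.7500, 4.5000, -5.0000).
Jacobian J = [[-5·y + 5, -5·x + 2·y, 0], [y, x - 4·y, 8·z], [-2·z, 0, -2·x - 2·z]].
At the point, J = [[7.5000, 9.0000, 0.0000], [-0.5000, 0.0000, -8.0000], [2.0000, 0.0000, 6.0000]] (det J = -117.0000).
Solving J·Δ = −F gives Δ = (1.0000, 1.2500, 0.5000).
Then the next iterate is (x, y, z)₁ = (-1.0000, 0.7500, -0.5000).

(-1.0000, 0.7500, -0.5000)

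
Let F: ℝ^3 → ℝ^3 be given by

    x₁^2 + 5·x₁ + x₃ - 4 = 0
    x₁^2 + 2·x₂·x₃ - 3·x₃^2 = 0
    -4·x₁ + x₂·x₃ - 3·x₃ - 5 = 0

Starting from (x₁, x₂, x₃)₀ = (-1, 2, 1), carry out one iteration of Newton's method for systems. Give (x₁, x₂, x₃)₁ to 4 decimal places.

At (-1, 2, 1): F = (-7.0000, 2.0000, -2.0000).
Jacobian J = [[2·x₁ + 5, 0, 1], [2·x₁, 2·x₃, 2·x₂ - 6·x₃], [-4, x₃, x₂ - 3]].
At the point, J = [[3.0000, 0.0000, 1.0000], [-2.0000, 2.0000, -2.0000], [-4.0000, 1.0000, -1.0000]] (det J = 6.0000).
Solving J·Δ = −F gives Δ = (-1.0000, 8.0000, 10.0000).
Then the next iterate is (x₁, x₂, x₃)₁ = (-2.0000, 10.0000, 11.0000).

(-2.0000, 10.0000, 11.0000)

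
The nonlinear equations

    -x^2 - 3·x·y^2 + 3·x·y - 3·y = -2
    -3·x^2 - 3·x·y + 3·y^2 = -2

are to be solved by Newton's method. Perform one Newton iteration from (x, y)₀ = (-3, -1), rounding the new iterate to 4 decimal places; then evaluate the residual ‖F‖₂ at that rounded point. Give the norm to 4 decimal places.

At (-3, -1): F = (14.0000, -31.0000).
Jacobian J = [[-2·x - 3·y^2 + 3·y, -6·x·y + 3·x - 3], [-6·x - 3·y, -3·x + 6·y]].
At the point, J = [[0.0000, -30.0000], [21.0000, 3.0000]] (det J = 630.0000).
Solving J·Δ = −F gives Δ = (1.4095, 0.4667).
Then the next iterate is (x, y)₁ = (-1.5905, -0.5333).
Re-evaluating at (-1.5905, -0.5333): F = (4.971908, -7.280485), so ‖F‖₂ = 8.8162.

8.8162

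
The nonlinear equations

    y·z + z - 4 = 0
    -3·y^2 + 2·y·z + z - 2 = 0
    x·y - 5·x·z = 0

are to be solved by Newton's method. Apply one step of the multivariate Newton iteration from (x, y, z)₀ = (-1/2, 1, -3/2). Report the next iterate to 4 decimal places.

(-1.0534, 1.1481, 2.1111)

At (-1/2, 1, -3/2): F = (-7.0000, -9.5000, -4.2500).
Jacobian J = [[0, z, y + 1], [0, -6·y + 2·z, 2·y + 1], [y - 5·z, x, -5·x]].
At the point, J = [[0.0000, -1.5000, 2.0000], [0.0000, -9.0000, 3.0000], [8.5000, -0.5000, 2.5000]] (det J = 114.7500).
Solving J·Δ = −F gives Δ = (-0.5534, 0.1481, 3.6111).
Then the next iterate is (x, y, z)₁ = (-1.0534, 1.1481, 2.1111).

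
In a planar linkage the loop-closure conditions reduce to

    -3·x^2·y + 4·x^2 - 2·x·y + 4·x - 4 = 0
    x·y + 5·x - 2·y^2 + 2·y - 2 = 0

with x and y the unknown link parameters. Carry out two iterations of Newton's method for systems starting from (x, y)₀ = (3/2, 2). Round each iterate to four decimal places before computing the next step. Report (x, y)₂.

(-0.2096, 0.2626)

At (3/2, 2): F = (-8.5000, 4.5000).
Jacobian J = [[-6·x·y + 8·x - 2·y + 4, -3·x^2 - 2·x], [y + 5, x - 4·y + 2]].
At the point, J = [[-6.0000, -9.7500], [7.0000, -4.5000]] (det J = 95.2500).
Solving J·Δ = −F gives Δ = (-0.8622, -0.3412).
Then the next iterate is (x, y)₁ = (0.6378, 1.6588).
Round to (0.6378, 1.6588) and repeat: F = (-3.961954, 0.061348), J = [[-0.563096, -2.495967], [6.6588, -3.9974]].
Δ = (-0.8474, -1.3962), so (x, y)₂ = (-0.2096, 0.2626).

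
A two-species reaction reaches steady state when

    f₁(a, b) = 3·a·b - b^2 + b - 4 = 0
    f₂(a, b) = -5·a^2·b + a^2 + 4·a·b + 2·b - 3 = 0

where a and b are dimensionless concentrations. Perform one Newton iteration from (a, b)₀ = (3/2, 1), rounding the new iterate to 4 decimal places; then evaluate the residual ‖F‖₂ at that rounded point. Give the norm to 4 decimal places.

At (3/2, 1): F = (0.5000, -4.0000).
Jacobian J = [[3·b, 3·a - 2·b + 1], [-10·a·b + 2·a + 4·b, -5·a^2 + 4·a + 2]].
At the point, J = [[3.0000, 3.5000], [-8.0000, -3.2500]] (det J = 18.2500).
Solving J·Δ = −F gives Δ = (-0.6781, 0.4384).
Then the next iterate is (a, b)₁ = (0.8219, 1.4384).
Re-evaluating at (0.8219, 1.4384): F = (-1.083932, 0.422866), so ‖F‖₂ = 1.1635.

1.1635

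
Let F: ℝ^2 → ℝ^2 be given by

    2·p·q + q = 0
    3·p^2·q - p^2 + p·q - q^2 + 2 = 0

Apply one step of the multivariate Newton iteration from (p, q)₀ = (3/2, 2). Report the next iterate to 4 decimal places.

(1.2059, 0.2941)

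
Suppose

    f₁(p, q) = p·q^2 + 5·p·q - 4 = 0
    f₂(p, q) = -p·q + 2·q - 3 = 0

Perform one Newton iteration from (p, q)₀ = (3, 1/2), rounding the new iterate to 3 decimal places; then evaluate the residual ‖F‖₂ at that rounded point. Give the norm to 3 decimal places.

At (3, 1/2): F = (4.250, -3.500).
Jacobian J = [[q^2 + 5·q, 2·p·q + 5·p], [-q, -p + 2]].
At the point, J = [[2.750, 18.000], [-0.500, -1.000]] (det J = 6.250).
Solving J·Δ = −F gives Δ = (-9.400, 1.200).
Then the next iterate is (p, q)₁ = (-6.400, 1.700).
Re-evaluating at (-6.400, 1.700): F = (-76.896, 11.280), so ‖F‖₂ = 77.719.

77.719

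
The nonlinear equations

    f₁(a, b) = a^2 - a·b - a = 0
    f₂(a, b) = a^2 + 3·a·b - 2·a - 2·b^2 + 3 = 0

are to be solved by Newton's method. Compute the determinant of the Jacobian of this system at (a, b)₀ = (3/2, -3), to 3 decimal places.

J = [[2·a - b - 1, -a], [2·a + 3·b - 2, 3·a - 4·b]].
At the point, J = [[5.000, -1.500], [-8.000, 16.500]].
det J = 70.500.

70.500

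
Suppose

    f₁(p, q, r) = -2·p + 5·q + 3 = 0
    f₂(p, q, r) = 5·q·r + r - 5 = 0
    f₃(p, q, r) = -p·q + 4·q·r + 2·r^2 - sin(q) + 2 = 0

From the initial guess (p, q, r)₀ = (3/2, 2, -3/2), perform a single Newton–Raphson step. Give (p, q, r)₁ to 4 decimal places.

At (3/2, 2, -3/2): F = (10.0000, -21.5000, -9.409297).
Jacobian J = [[-2, 5, 0], [0, 5·r, 5·q + 1], [-q, -p + 4·r - cos(q), 4·q + 4·r]].
At the point, J = [[-2.0000, 5.0000, 0.0000], [0.0000, -7.5000, 11.0000], [-2.0000, -7.083853, 2.0000]] (det J = -235.844770).
Solving J·Δ = −F gives Δ = (1.3853, -1.4459, 0.9687).
Then the next iterate is (p, q, r)₁ = (2.8853, 0.5541, -0.5313).

(2.8853, 0.5541, -0.5313)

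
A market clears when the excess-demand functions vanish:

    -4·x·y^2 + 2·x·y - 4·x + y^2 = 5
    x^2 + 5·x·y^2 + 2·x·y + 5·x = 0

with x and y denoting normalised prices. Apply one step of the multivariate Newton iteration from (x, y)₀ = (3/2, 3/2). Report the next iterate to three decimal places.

At (3/2, 3/2): F = (-17.750, 31.125).
Jacobian J = [[-4·y^2 + 2·y - 4, -8·x·y + 2·x + 2·y], [2·x + 5·y^2 + 2·y + 5, 10·x·y + 2·x]].
At the point, J = [[-10.000, -12.000], [22.250, 25.500]] (det J = 12.000).
Solving J·Δ = −F gives Δ = (6.594, -6.974).
Then the next iterate is (x, y)₁ = (8.094, -5.474).

(8.094, -5.474)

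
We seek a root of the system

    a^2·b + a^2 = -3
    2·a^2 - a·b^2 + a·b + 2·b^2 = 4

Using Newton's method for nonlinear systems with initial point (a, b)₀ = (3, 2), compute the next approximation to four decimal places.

At (3, 2): F = (30.0000, 16.0000).
Jacobian J = [[2·a·b + 2·a, a^2], [4·a - b^2 + b, -2·a·b + a + 4·b]].
At the point, J = [[18.0000, 9.0000], [10.0000, -1.0000]] (det J = -108.0000).
Solving J·Δ = −F gives Δ = (-1.6111, -0.1111).
Then the next iterate is (a, b)₁ = (1.3889, 1.8889).

(1.3889, 1.8889)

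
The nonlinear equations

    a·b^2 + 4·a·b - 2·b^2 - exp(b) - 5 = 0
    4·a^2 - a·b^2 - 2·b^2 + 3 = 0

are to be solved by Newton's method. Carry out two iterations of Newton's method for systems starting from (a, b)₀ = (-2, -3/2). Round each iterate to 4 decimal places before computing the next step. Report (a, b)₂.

(-0.0561, -0.9654)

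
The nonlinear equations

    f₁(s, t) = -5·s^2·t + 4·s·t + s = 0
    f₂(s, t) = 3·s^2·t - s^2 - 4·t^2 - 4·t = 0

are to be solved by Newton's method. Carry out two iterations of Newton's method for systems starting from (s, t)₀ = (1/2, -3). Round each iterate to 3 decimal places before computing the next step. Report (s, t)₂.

(0.633, -1.014)

At (1/2, -3): F = (-1.750, -26.500).
Jacobian J = [[-10·s·t + 4·t + 1, -5·s^2 + 4·s], [6·s·t - 2·s, 3·s^2 - 8·t - 4]].
At the point, J = [[4.000, 0.750], [-10.000, 20.750]] (det J = 90.500).
Solving J·Δ = −F gives Δ = (0.182, 1.365).
Then the next iterate is (s, t)₁ = (0.682, -1.635).
Round to (0.682, -1.635) and repeat: F = (0.02411, -6.89946), J = [[5.61070, 0.40238], [-8.05442, 10.47537]].
Δ = (-0.049, 0.621), so (s, t)₂ = (0.633, -1.014).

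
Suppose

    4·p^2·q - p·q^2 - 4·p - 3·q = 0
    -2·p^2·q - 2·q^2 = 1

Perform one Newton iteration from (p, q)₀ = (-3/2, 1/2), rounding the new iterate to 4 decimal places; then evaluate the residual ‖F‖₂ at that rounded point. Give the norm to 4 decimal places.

3.2316

At (-3/2, 1/2): F = (9.3750, -3.7500).
Jacobian J = [[8·p·q - q^2 - 4, 4·p^2 - 2·p·q - 3], [-4·p·q, -2·p^2 - 4·q]].
At the point, J = [[-10.2500, 7.5000], [3.0000, -6.5000]] (det J = 44.1250).
Solving J·Δ = −F gives Δ = (0.7436, -0.2337).
Then the next iterate is (p, q)₁ = (-0.7564, 0.2663).
Re-evaluating at (-0.7564, 0.2663): F = (2.889785, -1.446554), so ‖F‖₂ = 3.2316.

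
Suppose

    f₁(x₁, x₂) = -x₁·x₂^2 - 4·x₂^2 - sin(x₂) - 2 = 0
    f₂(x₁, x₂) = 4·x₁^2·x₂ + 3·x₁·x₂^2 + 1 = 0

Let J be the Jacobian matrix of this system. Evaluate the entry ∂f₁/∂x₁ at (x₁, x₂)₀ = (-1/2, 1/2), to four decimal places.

-0.2500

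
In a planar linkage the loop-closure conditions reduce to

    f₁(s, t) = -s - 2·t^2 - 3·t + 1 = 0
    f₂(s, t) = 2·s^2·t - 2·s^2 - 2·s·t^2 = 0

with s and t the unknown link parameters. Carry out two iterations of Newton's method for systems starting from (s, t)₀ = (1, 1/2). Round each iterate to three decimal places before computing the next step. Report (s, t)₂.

(0.185, 0.235)

At (1, 1/2): F = (-2.000, -1.500).
Jacobian J = [[-1, -4·t - 3], [4·s·t - 4·s - 2·t^2, 2·s^2 - 4·s·t]].
At the point, J = [[-1.000, -5.000], [-2.500, 0.000]] (det J = -12.500).
Solving J·Δ = −F gives Δ = (-0.600, -0.280).
Then the next iterate is (s, t)₁ = (0.400, 0.220).
Round to (0.400, 0.220) and repeat: F = (-0.15680, -0.28832), J = [[-1.000, -3.880], [-1.34480, -0.032]].
Δ = (-0.215, 0.015), so (s, t)₂ = (0.185, 0.235).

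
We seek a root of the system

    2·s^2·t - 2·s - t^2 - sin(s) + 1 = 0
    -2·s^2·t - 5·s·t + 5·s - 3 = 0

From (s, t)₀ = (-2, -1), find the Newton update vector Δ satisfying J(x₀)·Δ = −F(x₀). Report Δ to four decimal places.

At (-2, -1): F = (-3.090703, -15.0000).
Jacobian J = [[4·s·t - cos(s) - 2, 2·s^2 - 2·t], [-4·s·t - 5·t + 5, -2·s^2 - 5·s]].
At the point, J = [[6.416147, 10.0000], [2.0000, 2.0000]] (det J = -7.167706).
Solving J·Δ = −F gives Δ = (20.0648, -12.5648).

(20.0648, -12.5648)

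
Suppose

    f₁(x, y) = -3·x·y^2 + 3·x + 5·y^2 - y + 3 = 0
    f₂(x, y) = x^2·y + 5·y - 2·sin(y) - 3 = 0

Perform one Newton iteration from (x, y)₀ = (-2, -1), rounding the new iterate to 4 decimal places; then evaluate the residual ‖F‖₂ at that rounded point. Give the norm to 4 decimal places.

At (-2, -1): F = (9.0000, -10.317058).
Jacobian J = [[-3·y^2 + 3, -6·x·y + 10·y - 1], [2·x·y, x^2 - 2·cos(y) + 5]].
At the point, J = [[0.0000, -23.0000], [4.0000, 7.919395]] (det J = 92.0000).
Solving J·Δ = −F gives Δ = (1.8045, 0.3913).
Then the next iterate is (x, y)₁ = (-0.1955, -0.6087).
Re-evaluating at (-0.1955, -0.6087): F = (5.092086, -4.923162), so ‖F‖₂ = 7.0829.

7.0829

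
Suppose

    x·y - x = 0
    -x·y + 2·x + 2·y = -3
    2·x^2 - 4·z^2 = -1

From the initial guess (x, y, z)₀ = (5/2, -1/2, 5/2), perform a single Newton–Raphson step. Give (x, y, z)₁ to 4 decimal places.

At (5/2, -1/2, 5/2): F = (-3.7500, 8.2500, -11.5000).
Jacobian J = [[y - 1, x, 0], [-y + 2, -x + 2, 0], [4·x, 0, -8·z]].
At the point, J = [[-1.5000, 2.5000, 0.0000], [2.5000, -0.5000, 0.0000], [10.0000, 0.0000, -20.0000]] (det J = 110.0000).
Solving J·Δ = −F gives Δ = (-3.4091, -0.5455, -2.2795).
Then the next iterate is (x, y, z)₁ = (-0.9091, -1.0455, 0.2205).

(-0.9091, -1.0455, 0.2205)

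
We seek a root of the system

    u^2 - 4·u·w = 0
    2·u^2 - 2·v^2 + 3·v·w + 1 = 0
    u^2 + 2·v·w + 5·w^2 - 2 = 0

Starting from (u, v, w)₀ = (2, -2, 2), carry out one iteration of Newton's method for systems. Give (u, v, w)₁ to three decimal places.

(0.680, -0.820, 1.160)

At (2, -2, 2): F = (-12.000, -11.000, 14.000).
Jacobian J = [[2·u - 4·w, 0, -4·u], [4·u, -4·v + 3·w, 3·v], [2·u, 2·w, 2·v + 10·w]].
At the point, J = [[-4.000, 0.000, -8.000], [8.000, 14.000, -6.000], [4.000, 4.000, 16.000]] (det J = -800.000).
Solving J·Δ = −F gives Δ = (-1.320, 1.180, -0.840).
Then the next iterate is (u, v, w)₁ = (0.680, -0.820, 1.160).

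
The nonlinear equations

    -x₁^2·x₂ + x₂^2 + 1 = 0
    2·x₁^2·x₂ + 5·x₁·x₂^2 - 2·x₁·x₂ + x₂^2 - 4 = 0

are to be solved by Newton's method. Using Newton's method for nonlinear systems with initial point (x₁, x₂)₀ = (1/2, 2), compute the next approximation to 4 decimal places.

At (1/2, 2): F = (4.5000, 9.0000).
Jacobian J = [[-2·x₁·x₂, -x₁^2 + 2·x₂], [4·x₁·x₂ + 5·x₂^2 - 2·x₂, 2·x₁^2 + 10·x₁·x₂ - 2·x₁ + 2·x₂]].
At the point, J = [[-2.0000, 3.7500], [20.0000, 13.5000]] (det J = -102.0000).
Solving J·Δ = −F gives Δ = (0.2647, -1.0588).
Then the next iterate is (x₁, x₂)₁ = (0.7647, 0.9412).

(0.7647, 0.9412)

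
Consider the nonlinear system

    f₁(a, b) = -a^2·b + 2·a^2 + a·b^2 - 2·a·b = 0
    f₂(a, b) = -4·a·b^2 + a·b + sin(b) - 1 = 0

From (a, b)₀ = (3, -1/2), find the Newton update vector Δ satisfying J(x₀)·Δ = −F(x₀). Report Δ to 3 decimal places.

At (3, -1/2): F = (26.250, -5.97943).
Jacobian J = [[-2·a·b + 4·a + b^2 - 2·b, -a^2 + 2·a·b - 2·a], [-4·b^2 + b, -8·a·b + a + cos(b)]].
At the point, J = [[16.250, -18.000], [-1.500, 15.87758]] (det J = 231.01072).
Solving J·Δ = −F gives Δ = (-1.338, 0.250).

(-1.338, 0.250)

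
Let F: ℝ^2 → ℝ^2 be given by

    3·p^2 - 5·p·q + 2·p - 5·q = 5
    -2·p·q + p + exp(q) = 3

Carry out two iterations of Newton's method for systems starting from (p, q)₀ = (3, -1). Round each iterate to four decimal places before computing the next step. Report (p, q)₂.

At (3, -1): F = (48.0000, 6.367879).
Jacobian J = [[6·p - 5·q + 2, -5·p - 5], [-2·q + 1, -2·p + exp(q)]].
At the point, J = [[25.0000, -20.0000], [3.0000, -5.632121]] (det J = -80.803014).
Solving J·Δ = −F gives Δ = (-1.7695, 0.1881).
Then the next iterate is (p, q)₁ = (1.2305, -0.8119).
Round to (1.2305, -0.8119) and repeat: F = (11.058105, 0.672600), J = [[13.4425, -11.1525], [2.6238, -2.016986]].
Δ = (6.8896, 9.2958), so (p, q)₂ = (8.1201, 8.4839).

(8.1201, 8.4839)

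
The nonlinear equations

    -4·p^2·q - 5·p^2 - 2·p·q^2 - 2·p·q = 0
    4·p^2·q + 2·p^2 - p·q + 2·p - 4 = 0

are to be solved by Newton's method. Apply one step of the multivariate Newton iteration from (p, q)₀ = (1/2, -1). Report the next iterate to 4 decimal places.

(0.2500, 5.5000)

At (1/2, -1): F = (-0.2500, -3.0000).
Jacobian J = [[-8·p·q - 10·p - 2·q^2 - 2·q, -4·p^2 - 4·p·q - 2·p], [8·p·q + 4·p - q + 2, 4·p^2 - p]].
At the point, J = [[-1.0000, 0.0000], [1.0000, 0.5000]] (det J = -0.5000).
Solving J·Δ = −F gives Δ = (-0.2500, 6.5000).
Then the next iterate is (p, q)₁ = (0.2500, 5.5000).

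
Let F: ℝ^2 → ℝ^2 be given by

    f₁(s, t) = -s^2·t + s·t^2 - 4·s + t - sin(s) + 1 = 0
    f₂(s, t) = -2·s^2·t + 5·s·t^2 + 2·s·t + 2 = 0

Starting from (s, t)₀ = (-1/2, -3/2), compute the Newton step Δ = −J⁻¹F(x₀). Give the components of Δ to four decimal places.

(0.2862, -0.0213)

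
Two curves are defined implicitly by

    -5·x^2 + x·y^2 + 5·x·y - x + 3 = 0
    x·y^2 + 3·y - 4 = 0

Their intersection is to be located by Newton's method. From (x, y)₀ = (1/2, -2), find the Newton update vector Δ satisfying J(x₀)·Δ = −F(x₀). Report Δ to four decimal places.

At (1/2, -2): F = (-1.7500, -8.0000).
Jacobian J = [[-10·x + y^2 + 5·y - 1, 2·x·y + 5·x], [y^2, 2·x·y + 3]].
At the point, J = [[-12.0000, 0.5000], [4.0000, 1.0000]] (det J = -14.0000).
Solving J·Δ = −F gives Δ = (0.1607, 7.3571).

(0.1607, 7.3571)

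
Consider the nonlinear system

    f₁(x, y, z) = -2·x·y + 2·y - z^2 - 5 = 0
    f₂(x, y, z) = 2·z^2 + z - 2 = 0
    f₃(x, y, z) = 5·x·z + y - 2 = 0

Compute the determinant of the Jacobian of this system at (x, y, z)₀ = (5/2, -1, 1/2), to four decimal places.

J = [[-2·y, -2·x + 2, -2·z], [0, 0, 4·z + 1], [5·z, 1, 5·x]].
At the point, J = [[2.0000, -3.0000, -1.0000], [0.0000, 0.0000, 3.0000], [2.5000, 1.0000, 12.5000]].
det J = -28.5000.

-28.5000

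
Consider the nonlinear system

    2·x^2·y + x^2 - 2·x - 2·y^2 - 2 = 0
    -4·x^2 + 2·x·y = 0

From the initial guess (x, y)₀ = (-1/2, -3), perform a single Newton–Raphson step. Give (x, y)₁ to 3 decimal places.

(-0.284, -1.432)

At (-1/2, -3): F = (-20.250, 2.000).
Jacobian J = [[4·x·y + 2·x - 2, 2·x^2 - 4·y], [-8·x + 2·y, 2·x]].
At the point, J = [[3.000, 12.500], [-2.000, -1.000]] (det J = 22.000).
Solving J·Δ = −F gives Δ = (0.216, 1.568).
Then the next iterate is (x, y)₁ = (-0.284, -1.432).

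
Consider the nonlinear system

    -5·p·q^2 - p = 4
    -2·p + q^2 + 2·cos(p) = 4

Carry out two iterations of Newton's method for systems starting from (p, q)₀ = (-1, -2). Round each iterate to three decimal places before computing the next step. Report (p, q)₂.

(-0.729, -1.033)

At (-1, -2): F = (17.000, 3.08060).
Jacobian J = [[-5·q^2 - 1, -10·p·q], [-2·sin(p) - 2, 2·q]].
At the point, J = [[-21.000, -20.000], [-0.31706, -4.000]] (det J = 77.65884).
Solving J·Δ = −F gives Δ = (0.082, 0.764).
Then the next iterate is (p, q)₁ = (-0.918, -1.236).
Round to (-0.918, -1.236) and repeat: F = (3.93012, 0.57852), J = [[-8.63848, -11.34648], [-0.41122, -2.472]].
Δ = (0.189, 0.203), so (p, q)₂ = (-0.729, -1.033).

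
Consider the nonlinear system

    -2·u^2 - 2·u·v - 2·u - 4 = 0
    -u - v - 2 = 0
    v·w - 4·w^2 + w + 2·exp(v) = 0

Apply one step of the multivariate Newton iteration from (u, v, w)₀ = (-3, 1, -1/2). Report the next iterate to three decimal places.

At (-3, 1, -1/2): F = (-10.000, 0.000, 3.43656).
Jacobian J = [[-4·u - 2·v - 2, -2·u, 0], [-1, -1, 0], [0, w + 2·exp(v), v - 8·w + 1]].
At the point, J = [[8.000, 6.000, 0.000], [-1.000, -1.000, 0.000], [0.000, 4.93656, 6.000]] (det J = -12.000).
Solving J·Δ = −F gives Δ = (5.000, -5.000, 3.541).
Then the next iterate is (u, v, w)₁ = (2.000, -4.000, 3.041).

(2.000, -4.000, 3.041)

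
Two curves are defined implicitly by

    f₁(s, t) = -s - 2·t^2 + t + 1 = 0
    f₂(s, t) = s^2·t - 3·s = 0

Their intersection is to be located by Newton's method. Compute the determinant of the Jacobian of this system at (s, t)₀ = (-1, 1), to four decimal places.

-16.0000

J = [[-1, -4·t + 1], [2·s·t - 3, s^2]].
At the point, J = [[-1.0000, -3.0000], [-5.0000, 1.0000]].
det J = -16.0000.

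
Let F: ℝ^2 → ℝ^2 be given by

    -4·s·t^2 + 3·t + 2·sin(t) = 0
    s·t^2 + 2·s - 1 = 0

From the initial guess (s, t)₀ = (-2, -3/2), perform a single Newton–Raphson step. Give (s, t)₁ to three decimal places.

(1.727, -2.556)

At (-2, -3/2): F = (11.50501, -9.500).
Jacobian J = [[-4·t^2, -8·s·t + 2·cos(t) + 3], [t^2 + 2, 2·s·t]].
At the point, J = [[-9.000, -20.85853], [4.250, 6.000]] (det J = 34.64873).
Solving J·Δ = −F gives Δ = (3.727, -1.056).
Then the next iterate is (s, t)₁ = (1.727, -2.556).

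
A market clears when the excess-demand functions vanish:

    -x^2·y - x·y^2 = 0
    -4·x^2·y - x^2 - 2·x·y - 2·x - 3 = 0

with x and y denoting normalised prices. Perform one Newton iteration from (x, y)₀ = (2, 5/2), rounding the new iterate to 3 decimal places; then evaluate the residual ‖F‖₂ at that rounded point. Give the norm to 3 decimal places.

At (2, 5/2): F = (-22.500, -61.000).
Jacobian J = [[-2·x·y - y^2, -x^2 - 2·x·y], [-8·x·y - 2·x - 2·y - 2, -4·x^2 - 2·x]].
At the point, J = [[-16.250, -14.000], [-51.000, -20.000]] (det J = -389.000).
Solving J·Δ = −F gives Δ = (-1.039, -0.402).
Then the next iterate is (x, y)₁ = (0.961, 2.098).
Re-evaluating at (0.961, 2.098): F = (-6.16749, -17.62807), so ‖F‖₂ = 18.676.

18.676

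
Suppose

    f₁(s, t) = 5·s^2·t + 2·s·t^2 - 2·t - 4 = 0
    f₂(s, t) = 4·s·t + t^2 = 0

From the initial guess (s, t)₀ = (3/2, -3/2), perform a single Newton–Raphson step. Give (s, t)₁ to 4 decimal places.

At (3/2, -3/2): F = (-11.1250, -6.7500).
Jacobian J = [[10·s·t + 2·t^2, 5·s^2 + 4·s·t - 2], [4·t, 4·s + 2·t]].
At the point, J = [[-18.0000, 0.2500], [-6.0000, 3.0000]] (det J = -52.5000).
Solving J·Δ = −F gives Δ = (-0.6036, 1.0429).
Then the next iterate is (s, t)₁ = (0.8964, -0.4571).

(0.8964, -0.4571)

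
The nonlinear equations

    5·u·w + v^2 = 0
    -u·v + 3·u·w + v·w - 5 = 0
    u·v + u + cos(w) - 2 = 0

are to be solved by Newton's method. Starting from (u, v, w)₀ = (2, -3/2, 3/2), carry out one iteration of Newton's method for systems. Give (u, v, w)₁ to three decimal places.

At (2, -3/2, 3/2): F = (17.250, 4.750, -2.92926).
Jacobian J = [[5·w, 2·v, 5·u], [-v + 3·w, -u + w, 3·u + v], [v + 1, u, -sin(w)]].
At the point, J = [[7.500, -3.000, 10.000], [6.000, -0.500, 4.500], [-0.500, 2.000, -0.99749]] (det J = 42.53570).
Solving J·Δ = −F gives Δ = (0.963, 0.570, -2.276).
Then the next iterate is (u, v, w)₁ = (2.963, -0.930, -0.776).

(2.963, -0.930, -0.776)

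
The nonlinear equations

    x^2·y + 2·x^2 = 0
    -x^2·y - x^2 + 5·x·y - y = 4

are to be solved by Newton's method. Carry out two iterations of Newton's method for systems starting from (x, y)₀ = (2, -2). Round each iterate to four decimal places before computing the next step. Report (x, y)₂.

(-0.2500, -2.0000)

At (2, -2): F = (0.0000, -18.0000).
Jacobian J = [[2·x·y + 4·x, x^2], [-2·x·y - 2·x + 5·y, -x^2 + 5·x - 1]].
At the point, J = [[0.0000, 4.0000], [-6.0000, 5.0000]] (det J = 24.0000).
Solving J·Δ = −F gives Δ = (-3.0000, 0.0000).
Then the next iterate is (x, y)₁ = (-1.0000, -2.0000).
Round to (-1.0000, -2.0000) and repeat: F = (0.0000, 9.0000), J = [[0.0000, 1.0000], [-12.0000, -7.0000]].
Δ = (0.7500, 0.0000), so (x, y)₂ = (-0.2500, -2.0000).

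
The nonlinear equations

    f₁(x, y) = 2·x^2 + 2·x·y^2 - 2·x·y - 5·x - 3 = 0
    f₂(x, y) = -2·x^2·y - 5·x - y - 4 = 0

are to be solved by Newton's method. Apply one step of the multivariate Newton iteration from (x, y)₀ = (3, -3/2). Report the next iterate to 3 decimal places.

(8.466, 2.740)

At (3, -3/2): F = (22.500, 9.500).
Jacobian J = [[4·x + 2·y^2 - 2·y - 5, 4·x·y - 2·x], [-4·x·y - 5, -2·x^2 - 1]].
At the point, J = [[14.500, -24.000], [13.000, -19.000]] (det J = 36.500).
Solving J·Δ = −F gives Δ = (5.466, 4.240).
Then the next iterate is (x, y)₁ = (8.466, 2.740).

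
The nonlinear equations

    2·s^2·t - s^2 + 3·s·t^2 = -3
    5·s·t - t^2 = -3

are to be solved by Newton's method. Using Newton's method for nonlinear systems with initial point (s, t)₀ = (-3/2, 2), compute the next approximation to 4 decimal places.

(-0.2948, 1.6567)

At (-3/2, 2): F = (-8.2500, -16.0000).
Jacobian J = [[4·s·t - 2·s + 3·t^2, 2·s^2 + 6·s·t], [5·t, 5·s - 2·t]].
At the point, J = [[3.0000, -13.5000], [10.0000, -11.5000]] (det J = 100.5000).
Solving J·Δ = −F gives Δ = (1.2052, -0.3433).
Then the next iterate is (s, t)₁ = (-0.2948, 1.6567).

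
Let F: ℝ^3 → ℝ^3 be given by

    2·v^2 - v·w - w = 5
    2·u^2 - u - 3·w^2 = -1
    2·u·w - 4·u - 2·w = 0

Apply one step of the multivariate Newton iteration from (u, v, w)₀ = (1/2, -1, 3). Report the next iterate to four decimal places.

(2.3286, -1.4286, 1.6571)

At (1/2, -1, 3): F = (-3.0000, -26.0000, -5.0000).
Jacobian J = [[0, 4·v - w, -v - 1], [4·u - 1, 0, -6·w], [2·w - 4, 0, 2·u - 2]].
At the point, J = [[0.0000, -7.0000, 0.0000], [1.0000, 0.0000, -18.0000], [2.0000, 0.0000, -1.0000]] (det J = 245.0000).
Solving J·Δ = −F gives Δ = (1.8286, -0.4286, -1.3429).
Then the next iterate is (u, v, w)₁ = (2.3286, -1.4286, 1.6571).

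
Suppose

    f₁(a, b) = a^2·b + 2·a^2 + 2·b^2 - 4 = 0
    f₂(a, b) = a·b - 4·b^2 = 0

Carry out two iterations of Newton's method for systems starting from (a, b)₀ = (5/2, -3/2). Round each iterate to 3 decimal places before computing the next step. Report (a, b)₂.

At (5/2, -3/2): F = (3.625, -12.750).
Jacobian J = [[2·a·b + 4·a, a^2 + 4·b], [b, a - 8·b]].
At the point, J = [[2.500, 0.250], [-1.500, 14.500]] (det J = 36.625).
Solving J·Δ = −F gives Δ = (-1.522, 0.722).
Then the next iterate is (a, b)₁ = (0.978, -0.778).
Round to (0.978, -0.778) and repeat: F = (-1.62061, -3.18202), J = [[2.39023, -2.15552], [-0.778, 7.202]].
Δ = (1.193, 0.571), so (a, b)₂ = (2.171, -0.207).

(2.171, -0.207)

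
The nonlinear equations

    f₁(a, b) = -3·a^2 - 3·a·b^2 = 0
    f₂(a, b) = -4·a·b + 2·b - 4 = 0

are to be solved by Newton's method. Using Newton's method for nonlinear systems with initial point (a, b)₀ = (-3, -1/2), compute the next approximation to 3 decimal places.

(-1.283, 0.040)

At (-3, -1/2): F = (-24.750, -11.000).
Jacobian J = [[-6·a - 3·b^2, -6·a·b], [-4·b, -4·a + 2]].
At the point, J = [[17.250, -9.000], [2.000, 14.000]] (det J = 259.500).
Solving J·Δ = −F gives Δ = (1.717, 0.540).
Then the next iterate is (a, b)₁ = (-1.283, 0.040).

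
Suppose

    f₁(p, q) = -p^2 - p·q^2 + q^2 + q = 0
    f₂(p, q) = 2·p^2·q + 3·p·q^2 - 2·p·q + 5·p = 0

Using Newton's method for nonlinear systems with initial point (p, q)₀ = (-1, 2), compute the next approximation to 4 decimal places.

(-0.6897, 1.0690)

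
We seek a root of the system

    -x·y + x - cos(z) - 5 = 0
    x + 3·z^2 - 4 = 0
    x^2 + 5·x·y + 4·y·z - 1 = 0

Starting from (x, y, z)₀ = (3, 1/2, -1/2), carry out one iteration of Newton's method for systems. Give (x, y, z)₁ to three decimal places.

(3.419, -0.898, -0.444)

At (3, 1/2, -1/2): F = (-4.37758, -0.250, 14.500).
Jacobian J = [[-y + 1, -x, sin(z)], [1, 0, 6·z], [2·x + 5·y, 5·x + 4·z, 4·y]].
At the point, J = [[0.500, -3.000, -0.47943], [1.000, 0.000, -3.000], [8.500, 13.000, 2.000]] (det J = 95.76747).
Solving J·Δ = −F gives Δ = (0.419, -1.398, 0.056).
Then the next iterate is (x, y, z)₁ = (3.419, -0.898, -0.444).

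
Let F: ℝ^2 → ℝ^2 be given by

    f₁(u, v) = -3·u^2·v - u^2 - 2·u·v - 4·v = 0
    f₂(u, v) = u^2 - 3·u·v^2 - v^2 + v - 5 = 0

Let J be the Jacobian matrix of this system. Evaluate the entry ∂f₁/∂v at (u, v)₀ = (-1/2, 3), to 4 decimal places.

-3.7500

∂f₁/∂v = -3·u^2 - 2·u - 4.
At (-1/2, 3) this is -3.7500.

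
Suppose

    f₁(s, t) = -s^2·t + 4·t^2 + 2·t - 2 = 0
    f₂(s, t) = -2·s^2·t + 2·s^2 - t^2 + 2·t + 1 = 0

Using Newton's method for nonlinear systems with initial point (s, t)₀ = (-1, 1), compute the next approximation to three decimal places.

At (-1, 1): F = (3.000, 2.000).
Jacobian J = [[-2·s·t, -s^2 + 8·t + 2], [-4·s·t + 4·s, -2·s^2 - 2·t + 2]].
At the point, J = [[2.000, 9.000], [0.000, -2.000]] (det J = -4.000).
Solving J·Δ = −F gives Δ = (-6.000, 1.000).
Then the next iterate is (s, t)₁ = (-7.000, 2.000).

(-7.000, 2.000)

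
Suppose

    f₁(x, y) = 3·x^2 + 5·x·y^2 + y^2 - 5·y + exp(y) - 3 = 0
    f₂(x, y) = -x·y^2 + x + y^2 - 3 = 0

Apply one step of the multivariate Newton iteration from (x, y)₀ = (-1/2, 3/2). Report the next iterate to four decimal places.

At (-1/2, 3/2): F = (-8.643311, -0.1250).
Jacobian J = [[6·x + 5·y^2, 10·x·y + 2·y + exp(y) - 5], [-y^2 + 1, -2·x·y + 2·y]].
At the point, J = [[8.2500, -5.018311], [-1.2500, 4.5000]] (det J = 30.852111).
Solving J·Δ = −F gives Δ = (1.2810, 0.3836).
Then the next iterate is (x, y)₁ = (0.7810, 1.8836).

(0.7810, 1.8836)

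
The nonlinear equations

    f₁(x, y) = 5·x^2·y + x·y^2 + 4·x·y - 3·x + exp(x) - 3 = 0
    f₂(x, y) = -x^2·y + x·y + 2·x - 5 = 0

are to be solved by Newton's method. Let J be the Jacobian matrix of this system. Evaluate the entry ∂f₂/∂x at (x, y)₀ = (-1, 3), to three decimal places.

11.000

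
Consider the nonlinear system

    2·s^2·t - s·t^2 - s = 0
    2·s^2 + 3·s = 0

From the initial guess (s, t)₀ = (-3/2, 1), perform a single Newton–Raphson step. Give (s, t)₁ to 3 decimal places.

(-1.500, 0.000)

At (-3/2, 1): F = (7.500, 0.000).
Jacobian J = [[4·s·t - t^2 - 1, 2·s^2 - 2·s·t], [4·s + 3, 0]].
At the point, J = [[-8.000, 7.500], [-3.000, 0.000]] (det J = 22.500).
Solving J·Δ = −F gives Δ = (0.000, -1.000).
Then the next iterate is (s, t)₁ = (-1.500, 0.000).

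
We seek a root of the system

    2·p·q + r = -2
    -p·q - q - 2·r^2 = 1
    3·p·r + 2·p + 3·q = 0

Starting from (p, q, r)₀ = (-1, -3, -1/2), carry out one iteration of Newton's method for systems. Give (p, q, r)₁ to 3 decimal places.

(-0.900, 0.750, 0.100)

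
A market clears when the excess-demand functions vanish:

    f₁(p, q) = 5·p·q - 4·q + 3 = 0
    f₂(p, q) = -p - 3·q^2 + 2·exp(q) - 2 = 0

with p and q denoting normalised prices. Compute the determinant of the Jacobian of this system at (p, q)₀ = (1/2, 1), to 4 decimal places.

-4.3172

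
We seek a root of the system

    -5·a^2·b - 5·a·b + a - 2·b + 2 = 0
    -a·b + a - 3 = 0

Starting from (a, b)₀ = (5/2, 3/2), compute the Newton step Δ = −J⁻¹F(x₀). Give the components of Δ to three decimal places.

(0.392, -1.778)

At (5/2, 3/2): F = (-64.125, -4.250).
Jacobian J = [[-10·a·b - 5·b + 1, -5·a^2 - 5·a - 2], [-b + 1, -a]].
At the point, J = [[-44.000, -45.750], [-0.500, -2.500]] (det J = 87.125).
Solving J·Δ = −F gives Δ = (0.392, -1.778).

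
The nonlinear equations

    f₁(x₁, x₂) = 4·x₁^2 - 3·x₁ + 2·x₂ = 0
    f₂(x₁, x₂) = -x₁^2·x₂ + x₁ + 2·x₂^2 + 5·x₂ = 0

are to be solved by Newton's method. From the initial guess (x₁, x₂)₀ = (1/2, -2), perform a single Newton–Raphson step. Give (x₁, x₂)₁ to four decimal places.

At (1/2, -2): F = (-4.5000, -1.0000).
Jacobian J = [[8·x₁ - 3, 2], [-2·x₁·x₂ + 1, -x₁^2 + 4·x₂ + 5]].
At the point, J = [[1.0000, 2.0000], [3.0000, -3.2500]] (det J = -9.2500).
Solving J·Δ = −F gives Δ = (1.7973, 1.3514).
Then the next iterate is (x₁, x₂)₁ = (2.2973, -0.6486).

(2.2973, -0.6486)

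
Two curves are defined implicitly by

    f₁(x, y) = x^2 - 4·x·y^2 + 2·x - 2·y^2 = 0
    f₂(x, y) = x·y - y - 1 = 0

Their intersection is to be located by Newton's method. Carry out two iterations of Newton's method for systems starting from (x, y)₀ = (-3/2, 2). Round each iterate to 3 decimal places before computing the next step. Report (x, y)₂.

At (-3/2, 2): F = (15.250, -6.000).
Jacobian J = [[2·x - 4·y^2 + 2, -8·x·y - 4·y], [y, x - 1]].
At the point, J = [[-17.000, 16.000], [2.000, -2.500]] (det J = 10.500).
Solving J·Δ = −F gives Δ = (-5.512, -6.810).
Then the next iterate is (x, y)₁ = (-7.012, -4.810).
Round to (-7.012, -4.810) and repeat: F = (637.79328, 37.53772), J = [[-104.56840, -250.58176], [-4.810, -8.012]].
Δ = (11.691, -2.333), so (x, y)₂ = (4.679, -7.143).

(4.679, -7.143)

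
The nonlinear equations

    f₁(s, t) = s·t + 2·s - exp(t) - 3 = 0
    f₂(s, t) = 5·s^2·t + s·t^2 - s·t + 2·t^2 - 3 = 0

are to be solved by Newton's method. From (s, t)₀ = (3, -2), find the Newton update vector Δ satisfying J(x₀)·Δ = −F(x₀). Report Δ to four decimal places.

At (3, -2): F = (-3.135335, -67.0000).
Jacobian J = [[t + 2, s - exp(t)], [10·s·t + t^2 - t, 5·s^2 + 2·s·t - s + 4·t]].
At the point, J = [[0.0000, 2.864665], [-54.0000, 22.0000]] (det J = 154.691895).
Solving J·Δ = −F gives Δ = (-0.7948, 1.0945).

(-0.7948, 1.0945)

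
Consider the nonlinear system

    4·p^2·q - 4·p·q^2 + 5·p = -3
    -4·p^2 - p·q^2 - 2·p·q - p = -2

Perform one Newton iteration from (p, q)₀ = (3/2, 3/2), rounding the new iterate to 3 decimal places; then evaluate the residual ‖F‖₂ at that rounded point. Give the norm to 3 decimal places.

5.101

At (3/2, 3/2): F = (10.500, -16.375).
Jacobian J = [[8·p·q - 4·q^2 + 5, 4·p^2 - 8·p·q], [-8·p - q^2 - 2·q - 1, -2·p·q - 2·p]].
At the point, J = [[14.000, -9.000], [-18.250, -7.500]] (det J = -269.250).
Solving J·Δ = −F gives Δ = (-0.840, -0.140).
Then the next iterate is (p, q)₁ = (0.660, 1.360).
Re-evaluating at (0.660, 1.360): F = (3.78672, -3.41834), so ‖F‖₂ = 5.101.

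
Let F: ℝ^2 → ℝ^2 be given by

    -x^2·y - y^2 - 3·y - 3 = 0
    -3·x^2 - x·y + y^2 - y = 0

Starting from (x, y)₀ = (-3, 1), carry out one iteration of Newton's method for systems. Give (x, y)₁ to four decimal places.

(-1.4733, 0.5115)

At (-3, 1): F = (-16.0000, -24.0000).
Jacobian J = [[-2·x·y, -x^2 - 2·y - 3], [-6·x - y, -x + 2·y - 1]].
At the point, J = [[6.0000, -14.0000], [17.0000, 4.0000]] (det J = 262.0000).
Solving J·Δ = −F gives Δ = (1.5267, -0.4885).
Then the next iterate is (x, y)₁ = (-1.4733, 0.5115).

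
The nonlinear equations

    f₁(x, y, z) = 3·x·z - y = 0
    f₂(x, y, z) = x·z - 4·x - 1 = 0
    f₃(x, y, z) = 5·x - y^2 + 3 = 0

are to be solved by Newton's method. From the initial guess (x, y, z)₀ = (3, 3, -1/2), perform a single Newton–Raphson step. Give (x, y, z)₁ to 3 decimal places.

(-0.090, 1.925, -0.301)

At (3, 3, -1/2): F = (-7.500, -14.500, 9.000).
Jacobian J = [[3·z, -1, 3·x], [z - 4, 0, x], [5, -2·y, 0]].
At the point, J = [[-1.500, -1.000, 9.000], [-4.500, 0.000, 3.000], [5.000, -6.000, 0.000]] (det J = 201.000).
Solving J·Δ = −F gives Δ = (-3.090, -1.075, 0.199).
Then the next iterate is (x, y, z)₁ = (-0.090, 1.925, -0.301).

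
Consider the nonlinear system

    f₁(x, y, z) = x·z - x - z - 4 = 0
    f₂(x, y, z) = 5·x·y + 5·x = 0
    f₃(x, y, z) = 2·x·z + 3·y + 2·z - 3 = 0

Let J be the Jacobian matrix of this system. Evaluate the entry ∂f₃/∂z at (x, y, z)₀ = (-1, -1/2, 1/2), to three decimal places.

∂f₃/∂z = 2·x + 2.
At (-1, -1/2, 1/2) this is 0.000.

0.000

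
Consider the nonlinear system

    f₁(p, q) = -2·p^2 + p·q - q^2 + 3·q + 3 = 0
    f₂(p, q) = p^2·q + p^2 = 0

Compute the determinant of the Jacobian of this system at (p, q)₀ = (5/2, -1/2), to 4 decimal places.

J = [[-4·p + q, p - 2·q + 3], [2·p·q + 2·p, p^2]].
At the point, J = [[-10.5000, 6.5000], [2.5000, 6.2500]].
det J = -81.8750.

-81.8750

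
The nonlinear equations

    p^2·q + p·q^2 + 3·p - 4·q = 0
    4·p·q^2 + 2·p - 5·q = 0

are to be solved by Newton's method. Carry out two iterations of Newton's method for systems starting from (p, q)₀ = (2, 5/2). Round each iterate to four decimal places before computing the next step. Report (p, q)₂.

(1.0763, 1.3146)

At (2, 5/2): F = (18.5000, 41.5000).
Jacobian J = [[2·p·q + q^2 + 3, p^2 + 2·p·q - 4], [4·q^2 + 2, 8·p·q - 5]].
At the point, J = [[19.2500, 10.0000], [27.0000, 35.0000]] (det J = 403.7500).
Solving J·Δ = −F gives Δ = (-0.5759, -0.7415).
Then the next iterate is (p, q)₁ = (1.4241, 1.7585).
Round to (1.4241, 1.7585) and repeat: F = (5.208421, 11.670804), J = [[11.100882, 3.036621], [14.369289, 15.034239]].
Δ = (-0.3478, -0.4439), so (p, q)₂ = (1.0763, 1.3146).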